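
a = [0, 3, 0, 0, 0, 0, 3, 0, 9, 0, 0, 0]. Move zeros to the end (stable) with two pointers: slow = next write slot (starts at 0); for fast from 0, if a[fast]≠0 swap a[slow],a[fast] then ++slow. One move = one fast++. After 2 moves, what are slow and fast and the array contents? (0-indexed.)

(s=0,f=0) a[fast]=0 → fast++
(s=0,f=1) a[fast]=3≠0 swap→a[0]=3 → slow++,fast++

slow=1, fast=2, a=[3, 0, 0, 0, 0, 0, 3, 0, 9, 0, 0, 0]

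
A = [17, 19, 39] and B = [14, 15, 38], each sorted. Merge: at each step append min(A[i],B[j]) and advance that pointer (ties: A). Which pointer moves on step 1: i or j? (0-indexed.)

i=0 j=0: A[i]=17>B[j]=14 take 14, j++

j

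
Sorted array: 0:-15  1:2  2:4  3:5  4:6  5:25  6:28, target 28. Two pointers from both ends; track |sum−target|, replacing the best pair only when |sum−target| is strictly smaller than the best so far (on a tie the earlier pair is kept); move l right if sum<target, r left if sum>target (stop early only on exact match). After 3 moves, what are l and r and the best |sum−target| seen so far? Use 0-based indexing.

[0,6] -15+28=13 d=15 * → l++
[1,6] 2+28=30 d=2 * → r--
[1,5] 2+25=27 d=1 * → l++

l=2, r=5, best |Δ|=1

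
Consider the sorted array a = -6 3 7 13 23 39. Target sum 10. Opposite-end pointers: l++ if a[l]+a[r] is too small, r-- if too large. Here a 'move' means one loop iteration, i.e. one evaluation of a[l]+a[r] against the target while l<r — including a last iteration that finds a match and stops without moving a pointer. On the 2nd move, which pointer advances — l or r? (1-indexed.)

r

[1,6] -6+39=33 >10 → r--
[1,5] -6+23=17 >10 → r--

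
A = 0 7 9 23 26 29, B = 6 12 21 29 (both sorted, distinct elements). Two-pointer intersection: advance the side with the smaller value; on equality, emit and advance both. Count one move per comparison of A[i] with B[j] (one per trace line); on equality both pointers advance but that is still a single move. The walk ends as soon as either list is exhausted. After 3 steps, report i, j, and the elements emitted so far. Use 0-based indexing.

i=0 j=0: 0<6, i++
i=1 j=0: 7>6, j++
i=1 j=1: 7<12, i++

i=2, j=1, emitted=[]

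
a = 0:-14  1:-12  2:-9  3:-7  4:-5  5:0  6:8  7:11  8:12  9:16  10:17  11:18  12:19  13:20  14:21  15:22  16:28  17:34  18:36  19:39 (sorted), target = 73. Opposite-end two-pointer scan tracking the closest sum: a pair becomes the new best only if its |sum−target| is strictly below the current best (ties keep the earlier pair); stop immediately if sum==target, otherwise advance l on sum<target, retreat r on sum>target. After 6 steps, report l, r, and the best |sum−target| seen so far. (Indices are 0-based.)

l=0 r=19: -14+39=25 d=48 *, l++
l=1 r=19: -12+39=27 d=46 *, l++
l=2 r=19: -9+39=30 d=43 *, l++
l=3 r=19: -7+39=32 d=41 *, l++
l=4 r=19: -5+39=34 d=39 *, l++
l=5 r=19: 0+39=39 d=34 *, l++

l=6, r=19, best |Δ|=34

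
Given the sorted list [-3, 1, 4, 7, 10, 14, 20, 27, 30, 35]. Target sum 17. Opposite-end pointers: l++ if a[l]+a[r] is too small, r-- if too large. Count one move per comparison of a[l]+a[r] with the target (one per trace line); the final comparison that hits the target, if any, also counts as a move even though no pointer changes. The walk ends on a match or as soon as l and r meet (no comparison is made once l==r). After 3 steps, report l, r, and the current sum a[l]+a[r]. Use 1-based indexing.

[1,10] -3+35=32 >17 → r--
[1,9] -3+30=27 >17 → r--
[1,8] -3+27=24 >17 → r--

l=1, r=7, sum=17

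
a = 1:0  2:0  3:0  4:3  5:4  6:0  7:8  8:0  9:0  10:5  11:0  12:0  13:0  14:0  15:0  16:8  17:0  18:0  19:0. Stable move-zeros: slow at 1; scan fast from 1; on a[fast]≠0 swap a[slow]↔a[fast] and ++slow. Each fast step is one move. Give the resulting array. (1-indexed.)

(s=1,f=1) a[fast]=0 → fast++
(s=1,f=2) a[fast]=0 → fast++
(s=1,f=3) a[fast]=0 → fast++
(s=1,f=4) a[fast]=3≠0 swap→a[1]=3 → slow++,fast++
(s=2,f=5) a[fast]=4≠0 swap→a[2]=4 → slow++,fast++
(s=3,f=6) a[fast]=0 → fast++
(s=3,f=7) a[fast]=8≠0 swap→a[3]=8 → slow++,fast++
(s=4,f=8) a[fast]=0 → fast++
(s=4,f=9) a[fast]=0 → fast++
(s=4,f=10) a[fast]=5≠0 swap→a[4]=5 → slow++,fast++
(s=5,f=11) a[fast]=0 → fast++
(s=5,f=12) a[fast]=0 → fast++
(s=5,f=13) a[fast]=0 → fast++
(s=5,f=14) a[fast]=0 → fast++
(s=5,f=15) a[fast]=0 → fast++
(s=5,f=16) a[fast]=8≠0 swap→a[5]=8 → slow++,fast++
(s=6,f=17) a[fast]=0 → fast++
(s=6,f=18) a[fast]=0 → fast++
(s=6,f=19) a[fast]=0 → fast++

[3, 4, 8, 5, 8, 0, 0, 0, 0, 0, 0, 0, 0, 0, 0, 0, 0, 0, 0]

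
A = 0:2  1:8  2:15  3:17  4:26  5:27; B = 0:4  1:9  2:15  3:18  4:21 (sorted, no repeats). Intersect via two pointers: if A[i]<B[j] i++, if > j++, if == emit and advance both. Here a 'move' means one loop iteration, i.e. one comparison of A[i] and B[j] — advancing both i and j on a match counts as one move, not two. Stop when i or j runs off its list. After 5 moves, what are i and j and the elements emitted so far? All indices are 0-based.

i=0 j=0: 2<4, i++
i=1 j=0: 8>4, j++
i=1 j=1: 8<9, i++
i=2 j=1: 15>9, j++
i=2 j=2: 15==15 emit, i++,j++

i=3, j=3, emitted=[15]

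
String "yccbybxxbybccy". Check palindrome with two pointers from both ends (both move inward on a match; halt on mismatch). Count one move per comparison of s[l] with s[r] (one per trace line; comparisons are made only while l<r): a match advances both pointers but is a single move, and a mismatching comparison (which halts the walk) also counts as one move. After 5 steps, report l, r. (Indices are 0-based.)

l=5, r=8

[0,13] 'y'=='y' → l++,r--
[1,12] 'c'=='c' → l++,r--
[2,11] 'c'=='c' → l++,r--
[3,10] 'b'=='b' → l++,r--
[4,9] 'y'=='y' → l++,r--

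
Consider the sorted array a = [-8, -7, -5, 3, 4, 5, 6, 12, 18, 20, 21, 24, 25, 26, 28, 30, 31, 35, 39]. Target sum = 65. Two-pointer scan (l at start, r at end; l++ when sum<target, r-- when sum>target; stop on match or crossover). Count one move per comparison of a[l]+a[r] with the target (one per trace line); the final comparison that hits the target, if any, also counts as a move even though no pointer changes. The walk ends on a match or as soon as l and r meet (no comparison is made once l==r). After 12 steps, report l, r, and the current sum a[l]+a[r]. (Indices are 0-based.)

l=12, r=18, sum=64

[0,18] -8+39=31 <65 → l++
[1,18] -7+39=32 <65 → l++
[2,18] -5+39=34 <65 → l++
[3,18] 3+39=42 <65 → l++
[4,18] 4+39=43 <65 → l++
[5,18] 5+39=44 <65 → l++
[6,18] 6+39=45 <65 → l++
[7,18] 12+39=51 <65 → l++
[8,18] 18+39=57 <65 → l++
[9,18] 20+39=59 <65 → l++
[10,18] 21+39=60 <65 → l++
[11,18] 24+39=63 <65 → l++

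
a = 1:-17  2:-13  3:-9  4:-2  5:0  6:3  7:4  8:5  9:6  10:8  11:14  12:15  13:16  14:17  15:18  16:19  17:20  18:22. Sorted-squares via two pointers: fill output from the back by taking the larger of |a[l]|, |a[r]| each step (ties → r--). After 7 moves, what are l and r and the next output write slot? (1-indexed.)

l=2, r=12, next write slot=11

l=1 r=18: |-17|<=|22| out[18]=484, r--
l=1 r=17: |-17|<=|20| out[17]=400, r--
l=1 r=16: |-17|<=|19| out[16]=361, r--
l=1 r=15: |-17|<=|18| out[15]=324, r--
l=1 r=14: |-17|<=|17| out[14]=289, r--
l=1 r=13: |-17|>|16| out[13]=289, l++
l=2 r=13: |-13|<=|16| out[12]=256, r--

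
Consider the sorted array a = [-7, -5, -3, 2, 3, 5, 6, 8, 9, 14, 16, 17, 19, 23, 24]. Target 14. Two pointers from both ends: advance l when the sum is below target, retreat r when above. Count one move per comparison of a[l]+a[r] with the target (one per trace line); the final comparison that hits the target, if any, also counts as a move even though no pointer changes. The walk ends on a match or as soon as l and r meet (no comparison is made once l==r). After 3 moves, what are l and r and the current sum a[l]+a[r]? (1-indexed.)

l=2, r=13, sum=14

l=1 r=15: -7+24=17 >14, r--
l=1 r=14: -7+23=16 >14, r--
l=1 r=13: -7+19=12 <14, l++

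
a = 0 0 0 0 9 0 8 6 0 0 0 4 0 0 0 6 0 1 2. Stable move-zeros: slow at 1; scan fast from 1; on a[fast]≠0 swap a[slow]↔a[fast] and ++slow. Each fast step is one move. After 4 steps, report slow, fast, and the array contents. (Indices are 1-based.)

slow=1 fast=1: a[fast]=0, fast++
slow=1 fast=2: a[fast]=0, fast++
slow=1 fast=3: a[fast]=0, fast++
slow=1 fast=4: a[fast]=0, fast++

slow=1, fast=5, a=[0, 0, 0, 0, 9, 0, 8, 6, 0, 0, 0, 4, 0, 0, 0, 6, 0, 1, 2]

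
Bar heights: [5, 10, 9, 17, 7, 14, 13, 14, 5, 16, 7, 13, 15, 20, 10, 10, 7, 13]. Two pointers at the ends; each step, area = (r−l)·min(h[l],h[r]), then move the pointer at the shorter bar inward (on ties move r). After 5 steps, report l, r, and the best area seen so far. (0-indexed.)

l=3, r=15, best area=182

l=0 r=17: min(5,13)*17=85 best=85 *, l++
l=1 r=17: min(10,13)*16=160 best=160 *, l++
l=2 r=17: min(9,13)*15=135 best=160, l++
l=3 r=17: min(17,13)*14=182 best=182 *, r--
l=3 r=16: min(17,7)*13=91 best=182, r--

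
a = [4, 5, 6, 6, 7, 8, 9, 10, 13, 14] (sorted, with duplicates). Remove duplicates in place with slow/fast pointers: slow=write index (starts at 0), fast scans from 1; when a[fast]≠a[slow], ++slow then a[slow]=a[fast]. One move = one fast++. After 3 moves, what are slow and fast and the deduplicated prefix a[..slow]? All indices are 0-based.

slow=0 fast=1: a[fast]=5≠a[slow]=4 write a[1]=5, slow++,fast++
slow=1 fast=2: a[fast]=6≠a[slow]=5 write a[2]=6, slow++,fast++
slow=2 fast=3: a[fast]=6=a[slow] dup, fast++

slow=2, fast=4, prefix=[4, 5, 6]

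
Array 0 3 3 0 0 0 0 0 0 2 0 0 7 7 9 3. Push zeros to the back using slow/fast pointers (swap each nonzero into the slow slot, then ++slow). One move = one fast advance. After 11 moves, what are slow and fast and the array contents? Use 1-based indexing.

slow=1 fast=1: a[fast]=0, fast++
slow=1 fast=2: a[fast]=3≠0 swap→a[1]=3, slow++,fast++
slow=2 fast=3: a[fast]=3≠0 swap→a[2]=3, slow++,fast++
slow=3 fast=4: a[fast]=0, fast++
slow=3 fast=5: a[fast]=0, fast++
slow=3 fast=6: a[fast]=0, fast++
slow=3 fast=7: a[fast]=0, fast++
slow=3 fast=8: a[fast]=0, fast++
slow=3 fast=9: a[fast]=0, fast++
slow=3 fast=10: a[fast]=2≠0 swap→a[3]=2, slow++,fast++
slow=4 fast=11: a[fast]=0, fast++

slow=4, fast=12, a=[3, 3, 2, 0, 0, 0, 0, 0, 0, 0, 0, 0, 7, 7, 9, 3]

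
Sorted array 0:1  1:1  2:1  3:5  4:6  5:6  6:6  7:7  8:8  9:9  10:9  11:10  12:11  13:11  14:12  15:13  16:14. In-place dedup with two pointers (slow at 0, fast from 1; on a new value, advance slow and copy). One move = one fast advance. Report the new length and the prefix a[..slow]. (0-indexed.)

length 11; prefix = [1, 5, 6, 7, 8, 9, 10, 11, 12, 13, 14]

slow=0 fast=1: a[fast]=1=a[slow] dup, fast++
slow=0 fast=2: a[fast]=1=a[slow] dup, fast++
slow=0 fast=3: a[fast]=5≠a[slow]=1 write a[1]=5, slow++,fast++
slow=1 fast=4: a[fast]=6≠a[slow]=5 write a[2]=6, slow++,fast++
slow=2 fast=5: a[fast]=6=a[slow] dup, fast++
slow=2 fast=6: a[fast]=6=a[slow] dup, fast++
slow=2 fast=7: a[fast]=7≠a[slow]=6 write a[3]=7, slow++,fast++
slow=3 fast=8: a[fast]=8≠a[slow]=7 write a[4]=8, slow++,fast++
slow=4 fast=9: a[fast]=9≠a[slow]=8 write a[5]=9, slow++,fast++
slow=5 fast=10: a[fast]=9=a[slow] dup, fast++
slow=5 fast=11: a[fast]=10≠a[slow]=9 write a[6]=10, slow++,fast++
slow=6 fast=12: a[fast]=11≠a[slow]=10 write a[7]=11, slow++,fast++
slow=7 fast=13: a[fast]=11=a[slow] dup, fast++
slow=7 fast=14: a[fast]=12≠a[slow]=11 write a[8]=12, slow++,fast++
slow=8 fast=15: a[fast]=13≠a[slow]=12 write a[9]=13, slow++,fast++
slow=9 fast=16: a[fast]=14≠a[slow]=13 write a[10]=14, slow++,fast++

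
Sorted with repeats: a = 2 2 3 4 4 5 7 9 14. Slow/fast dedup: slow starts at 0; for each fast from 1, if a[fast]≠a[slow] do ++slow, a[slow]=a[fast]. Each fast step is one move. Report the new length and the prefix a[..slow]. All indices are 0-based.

length 7; prefix = [2, 3, 4, 5, 7, 9, 14]

(s=0,f=1) a[fast]=2=a[slow] dup → fast++
(s=0,f=2) a[fast]=3≠a[slow]=2 write a[1]=3 → slow++,fast++
(s=1,f=3) a[fast]=4≠a[slow]=3 write a[2]=4 → slow++,fast++
(s=2,f=4) a[fast]=4=a[slow] dup → fast++
(s=2,f=5) a[fast]=5≠a[slow]=4 write a[3]=5 → slow++,fast++
(s=3,f=6) a[fast]=7≠a[slow]=5 write a[4]=7 → slow++,fast++
(s=4,f=7) a[fast]=9≠a[slow]=7 write a[5]=9 → slow++,fast++
(s=5,f=8) a[fast]=14≠a[slow]=9 write a[6]=14 → slow++,fast++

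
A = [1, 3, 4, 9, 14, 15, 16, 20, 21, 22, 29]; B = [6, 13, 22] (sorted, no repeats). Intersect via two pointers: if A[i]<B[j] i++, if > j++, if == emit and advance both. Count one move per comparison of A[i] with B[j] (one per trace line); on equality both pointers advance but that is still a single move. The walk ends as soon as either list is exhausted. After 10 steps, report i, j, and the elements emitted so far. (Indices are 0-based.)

i=8, j=2, emitted=[]

i=0 j=0: 1<6, i++
i=1 j=0: 3<6, i++
i=2 j=0: 4<6, i++
i=3 j=0: 9>6, j++
i=3 j=1: 9<13, i++
i=4 j=1: 14>13, j++
i=4 j=2: 14<22, i++
i=5 j=2: 15<22, i++
i=6 j=2: 16<22, i++
i=7 j=2: 20<22, i++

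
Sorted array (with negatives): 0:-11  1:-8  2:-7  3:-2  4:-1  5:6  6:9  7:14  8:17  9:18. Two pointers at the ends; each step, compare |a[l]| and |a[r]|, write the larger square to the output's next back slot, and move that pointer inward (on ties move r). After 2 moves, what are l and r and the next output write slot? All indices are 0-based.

l=0, r=7, next write slot=7

l=0 r=9: |-11|<=|18| out[9]=324, r--
l=0 r=8: |-11|<=|17| out[8]=289, r--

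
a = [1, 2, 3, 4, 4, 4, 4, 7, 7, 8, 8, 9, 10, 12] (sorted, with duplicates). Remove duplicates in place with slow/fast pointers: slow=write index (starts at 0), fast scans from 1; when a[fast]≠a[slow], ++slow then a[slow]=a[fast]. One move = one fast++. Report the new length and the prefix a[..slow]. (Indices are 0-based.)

(s=0,f=1) a[fast]=2≠a[slow]=1 write a[1]=2 → slow++,fast++
(s=1,f=2) a[fast]=3≠a[slow]=2 write a[2]=3 → slow++,fast++
(s=2,f=3) a[fast]=4≠a[slow]=3 write a[3]=4 → slow++,fast++
(s=3,f=4) a[fast]=4=a[slow] dup → fast++
(s=3,f=5) a[fast]=4=a[slow] dup → fast++
(s=3,f=6) a[fast]=4=a[slow] dup → fast++
(s=3,f=7) a[fast]=7≠a[slow]=4 write a[4]=7 → slow++,fast++
(s=4,f=8) a[fast]=7=a[slow] dup → fast++
(s=4,f=9) a[fast]=8≠a[slow]=7 write a[5]=8 → slow++,fast++
(s=5,f=10) a[fast]=8=a[slow] dup → fast++
(s=5,f=11) a[fast]=9≠a[slow]=8 write a[6]=9 → slow++,fast++
(s=6,f=12) a[fast]=10≠a[slow]=9 write a[7]=10 → slow++,fast++
(s=7,f=13) a[fast]=12≠a[slow]=10 write a[8]=12 → slow++,fast++

length 9; prefix = [1, 2, 3, 4, 7, 8, 9, 10, 12]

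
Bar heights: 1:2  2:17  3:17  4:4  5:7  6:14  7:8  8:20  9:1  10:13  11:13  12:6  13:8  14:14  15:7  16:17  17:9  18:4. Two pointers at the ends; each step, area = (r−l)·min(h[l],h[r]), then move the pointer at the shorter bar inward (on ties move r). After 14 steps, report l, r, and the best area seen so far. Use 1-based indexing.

[1,18] min(2,4)*17=34 best=34 * → l++
[2,18] min(17,4)*16=64 best=64 * → r--
[2,17] min(17,9)*15=135 best=135 * → r--
[2,16] min(17,17)*14=238 best=238 * → r--
[2,15] min(17,7)*13=91 best=238 → r--
[2,14] min(17,14)*12=168 best=238 → r--
[2,13] min(17,8)*11=88 best=238 → r--
[2,12] min(17,6)*10=60 best=238 → r--
[2,11] min(17,13)*9=117 best=238 → r--
[2,10] min(17,13)*8=104 best=238 → r--
[2,9] min(17,1)*7=7 best=238 → r--
[2,8] min(17,20)*6=102 best=238 → l++
[3,8] min(17,20)*5=85 best=238 → l++
[4,8] min(4,20)*4=16 best=238 → l++

l=5, r=8, best area=238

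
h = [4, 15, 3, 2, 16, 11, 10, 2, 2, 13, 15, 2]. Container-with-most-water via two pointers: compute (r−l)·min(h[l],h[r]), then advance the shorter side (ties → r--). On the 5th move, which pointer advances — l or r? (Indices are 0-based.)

[0,11] min(4,2)*11=22 best=22 * → r--
[0,10] min(4,15)*10=40 best=40 * → l++
[1,10] min(15,15)*9=135 best=135 * → r--
[1,9] min(15,13)*8=104 best=135 → r--
[1,8] min(15,2)*7=14 best=135 → r--

r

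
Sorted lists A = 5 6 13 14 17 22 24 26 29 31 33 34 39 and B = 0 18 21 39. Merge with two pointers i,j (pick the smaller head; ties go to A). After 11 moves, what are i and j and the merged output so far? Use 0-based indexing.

i=0 j=0: A[i]=5>B[j]=0 take 0, j++
i=0 j=1: A[i]=5<=B[j]=18 take 5, i++
i=1 j=1: A[i]=6<=B[j]=18 take 6, i++
i=2 j=1: A[i]=13<=B[j]=18 take 13, i++
i=3 j=1: A[i]=14<=B[j]=18 take 14, i++
i=4 j=1: A[i]=17<=B[j]=18 take 17, i++
i=5 j=1: A[i]=22>B[j]=18 take 18, j++
i=5 j=2: A[i]=22>B[j]=21 take 21, j++
i=5 j=3: A[i]=22<=B[j]=39 take 22, i++
i=6 j=3: A[i]=24<=B[j]=39 take 24, i++
i=7 j=3: A[i]=26<=B[j]=39 take 26, i++

i=8, j=3, merged so far=[0, 5, 6, 13, 14, 17, 18, 21, 22, 24, 26]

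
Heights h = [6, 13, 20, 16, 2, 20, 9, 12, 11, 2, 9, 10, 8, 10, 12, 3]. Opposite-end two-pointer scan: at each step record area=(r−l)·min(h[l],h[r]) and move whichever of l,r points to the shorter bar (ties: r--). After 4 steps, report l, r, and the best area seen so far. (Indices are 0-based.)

l=1, r=12, best area=156

[0,15] min(6,3)*15=45 best=45 * → r--
[0,14] min(6,12)*14=84 best=84 * → l++
[1,14] min(13,12)*13=156 best=156 * → r--
[1,13] min(13,10)*12=120 best=156 → r--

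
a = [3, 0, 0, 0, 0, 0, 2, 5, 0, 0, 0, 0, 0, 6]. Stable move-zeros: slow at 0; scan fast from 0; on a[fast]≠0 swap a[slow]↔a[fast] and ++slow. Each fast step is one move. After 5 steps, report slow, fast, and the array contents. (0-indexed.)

(s=0,f=0) a[fast]=3≠0 swap→a[0]=3 → slow++,fast++
(s=1,f=1) a[fast]=0 → fast++
(s=1,f=2) a[fast]=0 → fast++
(s=1,f=3) a[fast]=0 → fast++
(s=1,f=4) a[fast]=0 → fast++

slow=1, fast=5, a=[3, 0, 0, 0, 0, 0, 2, 5, 0, 0, 0, 0, 0, 6]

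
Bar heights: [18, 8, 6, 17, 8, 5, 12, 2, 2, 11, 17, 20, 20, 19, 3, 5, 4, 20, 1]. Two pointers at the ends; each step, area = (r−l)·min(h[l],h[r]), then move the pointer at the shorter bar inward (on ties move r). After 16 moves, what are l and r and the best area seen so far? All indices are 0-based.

l=0 r=18: min(18,1)*18=18 best=18 *, r--
l=0 r=17: min(18,20)*17=306 best=306 *, l++
l=1 r=17: min(8,20)*16=128 best=306, l++
l=2 r=17: min(6,20)*15=90 best=306, l++
l=3 r=17: min(17,20)*14=238 best=306, l++
l=4 r=17: min(8,20)*13=104 best=306, l++
l=5 r=17: min(5,20)*12=60 best=306, l++
l=6 r=17: min(12,20)*11=132 best=306, l++
l=7 r=17: min(2,20)*10=20 best=306, l++
l=8 r=17: min(2,20)*9=18 best=306, l++
l=9 r=17: min(11,20)*8=88 best=306, l++
l=10 r=17: min(17,20)*7=119 best=306, l++
l=11 r=17: min(20,20)*6=120 best=306, r--
l=11 r=16: min(20,4)*5=20 best=306, r--
l=11 r=15: min(20,5)*4=20 best=306, r--
l=11 r=14: min(20,3)*3=9 best=306, r--

l=11, r=13, best area=306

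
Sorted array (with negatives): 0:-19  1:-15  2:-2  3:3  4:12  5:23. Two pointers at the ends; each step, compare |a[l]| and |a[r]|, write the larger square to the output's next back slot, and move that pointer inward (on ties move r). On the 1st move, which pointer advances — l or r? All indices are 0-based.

[0,5] |-19|<=|23| out[5]=529 → r--

r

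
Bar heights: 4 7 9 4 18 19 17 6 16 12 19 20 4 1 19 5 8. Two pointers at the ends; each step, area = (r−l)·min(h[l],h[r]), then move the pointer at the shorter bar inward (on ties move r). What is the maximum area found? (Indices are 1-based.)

l=1 r=17: min(4,8)*16=64 best=64 *, l++
l=2 r=17: min(7,8)*15=105 best=105 *, l++
l=3 r=17: min(9,8)*14=112 best=112 *, r--
l=3 r=16: min(9,5)*13=65 best=112, r--
l=3 r=15: min(9,19)*12=108 best=112, l++
l=4 r=15: min(4,19)*11=44 best=112, l++
l=5 r=15: min(18,19)*10=180 best=180 *, l++
l=6 r=15: min(19,19)*9=171 best=180, r--
l=6 r=14: min(19,1)*8=8 best=180, r--
l=6 r=13: min(19,4)*7=28 best=180, r--
l=6 r=12: min(19,20)*6=114 best=180, l++
l=7 r=12: min(17,20)*5=85 best=180, l++
l=8 r=12: min(6,20)*4=24 best=180, l++
l=9 r=12: min(16,20)*3=48 best=180, l++
l=10 r=12: min(12,20)*2=24 best=180, l++
l=11 r=12: min(19,20)*1=19 best=180, l++

max area = 180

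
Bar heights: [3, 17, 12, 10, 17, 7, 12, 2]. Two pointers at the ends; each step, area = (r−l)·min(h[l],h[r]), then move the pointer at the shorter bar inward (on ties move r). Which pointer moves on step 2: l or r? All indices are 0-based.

l

[0,7] min(3,2)*7=14 best=14 * → r--
[0,6] min(3,12)*6=18 best=18 * → l++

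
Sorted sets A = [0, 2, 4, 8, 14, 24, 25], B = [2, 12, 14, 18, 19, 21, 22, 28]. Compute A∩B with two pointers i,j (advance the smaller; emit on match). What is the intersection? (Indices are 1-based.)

intersection = [2, 14]

[i=1,j=1] 0<2 → i++
[i=2,j=1] 2==2 emit → i++,j++
[i=3,j=2] 4<12 → i++
[i=4,j=2] 8<12 → i++
[i=5,j=2] 14>12 → j++
[i=5,j=3] 14==14 emit → i++,j++
[i=6,j=4] 24>18 → j++
[i=6,j=5] 24>19 → j++
[i=6,j=6] 24>21 → j++
[i=6,j=7] 24>22 → j++
[i=6,j=8] 24<28 → i++
[i=7,j=8] 25<28 → i++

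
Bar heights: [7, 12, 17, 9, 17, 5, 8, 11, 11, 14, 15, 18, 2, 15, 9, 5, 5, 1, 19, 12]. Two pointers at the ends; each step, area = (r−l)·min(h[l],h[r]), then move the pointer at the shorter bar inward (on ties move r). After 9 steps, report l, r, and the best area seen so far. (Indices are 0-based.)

l=8, r=18, best area=272

l=0 r=19: min(7,12)*19=133 best=133 *, l++
l=1 r=19: min(12,12)*18=216 best=216 *, r--
l=1 r=18: min(12,19)*17=204 best=216, l++
l=2 r=18: min(17,19)*16=272 best=272 *, l++
l=3 r=18: min(9,19)*15=135 best=272, l++
l=4 r=18: min(17,19)*14=238 best=272, l++
l=5 r=18: min(5,19)*13=65 best=272, l++
l=6 r=18: min(8,19)*12=96 best=272, l++
l=7 r=18: min(11,19)*11=121 best=272, l++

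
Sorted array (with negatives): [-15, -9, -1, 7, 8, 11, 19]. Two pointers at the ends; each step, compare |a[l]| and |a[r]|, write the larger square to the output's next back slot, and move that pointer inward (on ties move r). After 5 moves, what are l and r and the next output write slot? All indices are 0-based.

l=2, r=3, next write slot=1

[0,6] |-15|<=|19| out[6]=361 → r--
[0,5] |-15|>|11| out[5]=225 → l++
[1,5] |-9|<=|11| out[4]=121 → r--
[1,4] |-9|>|8| out[3]=81 → l++
[2,4] |-1|<=|8| out[2]=64 → r--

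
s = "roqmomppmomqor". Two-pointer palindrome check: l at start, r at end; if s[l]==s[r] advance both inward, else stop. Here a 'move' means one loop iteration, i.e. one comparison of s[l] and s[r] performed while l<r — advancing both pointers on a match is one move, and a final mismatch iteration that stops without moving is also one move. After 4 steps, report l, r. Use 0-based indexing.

[0,13] 'r'=='r' → l++,r--
[1,12] 'o'=='o' → l++,r--
[2,11] 'q'=='q' → l++,r--
[3,10] 'm'=='m' → l++,r--

l=4, r=9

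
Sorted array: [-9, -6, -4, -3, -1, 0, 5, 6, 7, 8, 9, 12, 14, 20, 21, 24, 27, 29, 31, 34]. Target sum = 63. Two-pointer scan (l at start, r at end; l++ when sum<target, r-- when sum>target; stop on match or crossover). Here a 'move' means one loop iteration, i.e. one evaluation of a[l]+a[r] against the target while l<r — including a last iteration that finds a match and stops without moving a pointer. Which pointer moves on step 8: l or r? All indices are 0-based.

l

[0,19] -9+34=25 <63 → l++
[1,19] -6+34=28 <63 → l++
[2,19] -4+34=30 <63 → l++
[3,19] -3+34=31 <63 → l++
[4,19] -1+34=33 <63 → l++
[5,19] 0+34=34 <63 → l++
[6,19] 5+34=39 <63 → l++
[7,19] 6+34=40 <63 → l++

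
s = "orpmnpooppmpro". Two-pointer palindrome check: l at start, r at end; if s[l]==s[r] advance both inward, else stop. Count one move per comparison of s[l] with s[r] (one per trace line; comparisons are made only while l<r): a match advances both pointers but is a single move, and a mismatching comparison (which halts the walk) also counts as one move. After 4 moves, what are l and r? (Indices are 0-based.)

l=0 r=13: 'o'=='o', l++,r--
l=1 r=12: 'r'=='r', l++,r--
l=2 r=11: 'p'=='p', l++,r--
l=3 r=10: 'm'=='m', l++,r--

l=4, r=9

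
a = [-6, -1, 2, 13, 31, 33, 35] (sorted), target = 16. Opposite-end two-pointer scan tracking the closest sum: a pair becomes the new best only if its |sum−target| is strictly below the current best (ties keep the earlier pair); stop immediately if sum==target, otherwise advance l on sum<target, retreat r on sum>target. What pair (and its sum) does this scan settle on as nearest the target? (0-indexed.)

l=0 r=6: -6+35=29 d=13 *, r--
l=0 r=5: -6+33=27 d=11 *, r--
l=0 r=4: -6+31=25 d=9 *, r--
l=0 r=3: -6+13=7 d=9, l++
l=1 r=3: -1+13=12 d=4 *, l++
l=2 r=3: 2+13=15 d=1 *, l++

pair (2, 13) with sum 15 (|Δ|=1)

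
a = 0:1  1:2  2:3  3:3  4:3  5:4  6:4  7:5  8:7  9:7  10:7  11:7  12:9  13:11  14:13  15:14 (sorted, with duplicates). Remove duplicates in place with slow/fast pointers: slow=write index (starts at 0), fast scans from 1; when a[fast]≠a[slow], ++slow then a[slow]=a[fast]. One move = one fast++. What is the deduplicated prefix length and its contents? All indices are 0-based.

length 10; prefix = [1, 2, 3, 4, 5, 7, 9, 11, 13, 14]

slow=0 fast=1: a[fast]=2≠a[slow]=1 write a[1]=2, slow++,fast++
slow=1 fast=2: a[fast]=3≠a[slow]=2 write a[2]=3, slow++,fast++
slow=2 fast=3: a[fast]=3=a[slow] dup, fast++
slow=2 fast=4: a[fast]=3=a[slow] dup, fast++
slow=2 fast=5: a[fast]=4≠a[slow]=3 write a[3]=4, slow++,fast++
slow=3 fast=6: a[fast]=4=a[slow] dup, fast++
slow=3 fast=7: a[fast]=5≠a[slow]=4 write a[4]=5, slow++,fast++
slow=4 fast=8: a[fast]=7≠a[slow]=5 write a[5]=7, slow++,fast++
slow=5 fast=9: a[fast]=7=a[slow] dup, fast++
slow=5 fast=10: a[fast]=7=a[slow] dup, fast++
slow=5 fast=11: a[fast]=7=a[slow] dup, fast++
slow=5 fast=12: a[fast]=9≠a[slow]=7 write a[6]=9, slow++,fast++
slow=6 fast=13: a[fast]=11≠a[slow]=9 write a[7]=11, slow++,fast++
slow=7 fast=14: a[fast]=13≠a[slow]=11 write a[8]=13, slow++,fast++
slow=8 fast=15: a[fast]=14≠a[slow]=13 write a[9]=14, slow++,fast++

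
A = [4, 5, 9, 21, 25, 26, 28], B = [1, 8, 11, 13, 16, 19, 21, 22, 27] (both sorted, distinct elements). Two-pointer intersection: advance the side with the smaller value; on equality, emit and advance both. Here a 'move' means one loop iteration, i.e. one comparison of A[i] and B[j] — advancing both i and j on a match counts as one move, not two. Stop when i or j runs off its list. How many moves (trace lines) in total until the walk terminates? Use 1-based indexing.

14 moves

i=1 j=1: 4>1, j++
i=1 j=2: 4<8, i++
i=2 j=2: 5<8, i++
i=3 j=2: 9>8, j++
i=3 j=3: 9<11, i++
i=4 j=3: 21>11, j++
i=4 j=4: 21>13, j++
i=4 j=5: 21>16, j++
i=4 j=6: 21>19, j++
i=4 j=7: 21==21 emit, i++,j++
i=5 j=8: 25>22, j++
i=5 j=9: 25<27, i++
i=6 j=9: 26<27, i++
i=7 j=9: 28>27, j++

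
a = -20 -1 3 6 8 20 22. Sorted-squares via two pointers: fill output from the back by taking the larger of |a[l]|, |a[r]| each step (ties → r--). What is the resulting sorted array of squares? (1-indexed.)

l=1 r=7: |-20|<=|22| out[7]=484, r--
l=1 r=6: |-20|<=|20| out[6]=400, r--
l=1 r=5: |-20|>|8| out[5]=400, l++
l=2 r=5: |-1|<=|8| out[4]=64, r--
l=2 r=4: |-1|<=|6| out[3]=36, r--
l=2 r=3: |-1|<=|3| out[2]=9, r--
l=2 r=2: |-1|<=|-1| out[1]=1, r--

[1, 9, 36, 64, 400, 400, 484]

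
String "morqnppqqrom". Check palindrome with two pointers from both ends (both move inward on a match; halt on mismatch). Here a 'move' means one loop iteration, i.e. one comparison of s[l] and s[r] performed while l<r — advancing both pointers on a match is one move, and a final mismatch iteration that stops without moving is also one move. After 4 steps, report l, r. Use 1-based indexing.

l=5, r=8

l=1 r=12: 'm'=='m', l++,r--
l=2 r=11: 'o'=='o', l++,r--
l=3 r=10: 'r'=='r', l++,r--
l=4 r=9: 'q'=='q', l++,r--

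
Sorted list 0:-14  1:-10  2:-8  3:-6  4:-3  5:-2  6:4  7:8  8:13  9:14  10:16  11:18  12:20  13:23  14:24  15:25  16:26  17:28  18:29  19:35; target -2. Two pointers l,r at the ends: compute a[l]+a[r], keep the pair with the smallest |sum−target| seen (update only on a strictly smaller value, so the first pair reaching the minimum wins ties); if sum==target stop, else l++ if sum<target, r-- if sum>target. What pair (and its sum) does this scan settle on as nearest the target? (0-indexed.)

[0,19] -14+35=21 d=23 * → r--
[0,18] -14+29=15 d=17 * → r--
[0,17] -14+28=14 d=16 * → r--
[0,16] -14+26=12 d=14 * → r--
[0,15] -14+25=11 d=13 * → r--
[0,14] -14+24=10 d=12 * → r--
[0,13] -14+23=9 d=11 * → r--
[0,12] -14+20=6 d=8 * → r--
[0,11] -14+18=4 d=6 * → r--
[0,10] -14+16=2 d=4 * → r--
[0,9] -14+14=0 d=2 * → r--
[0,8] -14+13=-1 d=1 * → r--
[0,7] -14+8=-6 d=4 → l++
[1,7] -10+8=-2 d=0 * → stop

pair (-10, 8) with sum -2 (|Δ|=0)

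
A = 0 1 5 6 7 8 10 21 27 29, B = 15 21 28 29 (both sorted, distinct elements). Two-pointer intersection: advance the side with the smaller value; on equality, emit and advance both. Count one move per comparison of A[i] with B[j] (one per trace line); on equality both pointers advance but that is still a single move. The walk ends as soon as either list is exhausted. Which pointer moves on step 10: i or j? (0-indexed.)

i

i=0 j=0: 0<15, i++
i=1 j=0: 1<15, i++
i=2 j=0: 5<15, i++
i=3 j=0: 6<15, i++
i=4 j=0: 7<15, i++
i=5 j=0: 8<15, i++
i=6 j=0: 10<15, i++
i=7 j=0: 21>15, j++
i=7 j=1: 21==21 emit, i++,j++
i=8 j=2: 27<28, i++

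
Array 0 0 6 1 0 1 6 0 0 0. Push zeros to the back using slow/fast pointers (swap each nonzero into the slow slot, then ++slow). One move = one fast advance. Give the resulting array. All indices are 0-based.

slow=0 fast=0: a[fast]=0, fast++
slow=0 fast=1: a[fast]=0, fast++
slow=0 fast=2: a[fast]=6≠0 swap→a[0]=6, slow++,fast++
slow=1 fast=3: a[fast]=1≠0 swap→a[1]=1, slow++,fast++
slow=2 fast=4: a[fast]=0, fast++
slow=2 fast=5: a[fast]=1≠0 swap→a[2]=1, slow++,fast++
slow=3 fast=6: a[fast]=6≠0 swap→a[3]=6, slow++,fast++
slow=4 fast=7: a[fast]=0, fast++
slow=4 fast=8: a[fast]=0, fast++
slow=4 fast=9: a[fast]=0, fast++

[6, 1, 1, 6, 0, 0, 0, 0, 0, 0]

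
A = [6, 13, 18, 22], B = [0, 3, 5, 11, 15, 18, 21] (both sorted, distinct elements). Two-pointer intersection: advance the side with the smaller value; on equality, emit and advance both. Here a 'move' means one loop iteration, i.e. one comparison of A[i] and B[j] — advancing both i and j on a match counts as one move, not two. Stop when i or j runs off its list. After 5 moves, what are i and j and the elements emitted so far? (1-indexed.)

[i=1,j=1] 6>0 → j++
[i=1,j=2] 6>3 → j++
[i=1,j=3] 6>5 → j++
[i=1,j=4] 6<11 → i++
[i=2,j=4] 13>11 → j++

i=2, j=5, emitted=[]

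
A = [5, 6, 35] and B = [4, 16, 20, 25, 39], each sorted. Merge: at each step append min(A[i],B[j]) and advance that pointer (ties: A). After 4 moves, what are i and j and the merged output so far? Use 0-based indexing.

i=2, j=2, merged so far=[4, 5, 6, 16]

[i=0,j=0] A[i]=5>B[j]=4 take 4 → j++
[i=0,j=1] A[i]=5<=B[j]=16 take 5 → i++
[i=1,j=1] A[i]=6<=B[j]=16 take 6 → i++
[i=2,j=1] A[i]=35>B[j]=16 take 16 → j++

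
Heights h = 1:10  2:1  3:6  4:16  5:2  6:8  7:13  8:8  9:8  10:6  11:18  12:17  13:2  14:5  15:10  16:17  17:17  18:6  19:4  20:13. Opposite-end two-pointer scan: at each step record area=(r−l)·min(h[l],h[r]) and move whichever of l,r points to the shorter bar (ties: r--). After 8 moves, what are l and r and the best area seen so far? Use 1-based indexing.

l=1 r=20: min(10,13)*19=190 best=190 *, l++
l=2 r=20: min(1,13)*18=18 best=190, l++
l=3 r=20: min(6,13)*17=102 best=190, l++
l=4 r=20: min(16,13)*16=208 best=208 *, r--
l=4 r=19: min(16,4)*15=60 best=208, r--
l=4 r=18: min(16,6)*14=84 best=208, r--
l=4 r=17: min(16,17)*13=208 best=208, l++
l=5 r=17: min(2,17)*12=24 best=208, l++

l=6, r=17, best area=208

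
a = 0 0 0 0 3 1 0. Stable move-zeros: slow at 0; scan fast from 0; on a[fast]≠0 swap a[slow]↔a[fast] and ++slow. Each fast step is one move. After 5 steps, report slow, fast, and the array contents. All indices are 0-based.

(s=0,f=0) a[fast]=0 → fast++
(s=0,f=1) a[fast]=0 → fast++
(s=0,f=2) a[fast]=0 → fast++
(s=0,f=3) a[fast]=0 → fast++
(s=0,f=4) a[fast]=3≠0 swap→a[0]=3 → slow++,fast++

slow=1, fast=5, a=[3, 0, 0, 0, 0, 1, 0]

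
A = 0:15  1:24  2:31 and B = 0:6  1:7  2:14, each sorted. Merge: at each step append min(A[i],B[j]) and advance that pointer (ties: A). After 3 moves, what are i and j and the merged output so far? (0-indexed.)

i=0 j=0: A[i]=15>B[j]=6 take 6, j++
i=0 j=1: A[i]=15>B[j]=7 take 7, j++
i=0 j=2: A[i]=15>B[j]=14 take 14, j++

i=0, j=3, merged so far=[6, 7, 14]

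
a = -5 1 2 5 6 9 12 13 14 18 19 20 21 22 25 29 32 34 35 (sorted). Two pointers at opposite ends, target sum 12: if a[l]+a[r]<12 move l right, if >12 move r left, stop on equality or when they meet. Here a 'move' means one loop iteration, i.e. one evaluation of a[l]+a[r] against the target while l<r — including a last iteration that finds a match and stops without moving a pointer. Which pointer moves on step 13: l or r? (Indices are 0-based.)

r

l=0 r=18: -5+35=30 >12, r--
l=0 r=17: -5+34=29 >12, r--
l=0 r=16: -5+32=27 >12, r--
l=0 r=15: -5+29=24 >12, r--
l=0 r=14: -5+25=20 >12, r--
l=0 r=13: -5+22=17 >12, r--
l=0 r=12: -5+21=16 >12, r--
l=0 r=11: -5+20=15 >12, r--
l=0 r=10: -5+19=14 >12, r--
l=0 r=9: -5+18=13 >12, r--
l=0 r=8: -5+14=9 <12, l++
l=1 r=8: 1+14=15 >12, r--
l=1 r=7: 1+13=14 >12, r--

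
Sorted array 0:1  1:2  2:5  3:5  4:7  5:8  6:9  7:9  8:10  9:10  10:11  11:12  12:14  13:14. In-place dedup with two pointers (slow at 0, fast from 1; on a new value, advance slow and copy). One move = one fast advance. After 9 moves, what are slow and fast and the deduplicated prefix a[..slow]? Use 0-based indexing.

slow=6, fast=10, prefix=[1, 2, 5, 7, 8, 9, 10]

(s=0,f=1) a[fast]=2≠a[slow]=1 write a[1]=2 → slow++,fast++
(s=1,f=2) a[fast]=5≠a[slow]=2 write a[2]=5 → slow++,fast++
(s=2,f=3) a[fast]=5=a[slow] dup → fast++
(s=2,f=4) a[fast]=7≠a[slow]=5 write a[3]=7 → slow++,fast++
(s=3,f=5) a[fast]=8≠a[slow]=7 write a[4]=8 → slow++,fast++
(s=4,f=6) a[fast]=9≠a[slow]=8 write a[5]=9 → slow++,fast++
(s=5,f=7) a[fast]=9=a[slow] dup → fast++
(s=5,f=8) a[fast]=10≠a[slow]=9 write a[6]=10 → slow++,fast++
(s=6,f=9) a[fast]=10=a[slow] dup → fast++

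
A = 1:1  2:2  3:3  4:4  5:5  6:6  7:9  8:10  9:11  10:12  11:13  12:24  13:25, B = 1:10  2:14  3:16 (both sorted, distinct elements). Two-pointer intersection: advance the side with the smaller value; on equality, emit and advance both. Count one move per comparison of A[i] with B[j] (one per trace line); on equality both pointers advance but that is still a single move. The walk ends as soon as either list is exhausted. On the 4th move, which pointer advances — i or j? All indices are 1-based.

i

[i=1,j=1] 1<10 → i++
[i=2,j=1] 2<10 → i++
[i=3,j=1] 3<10 → i++
[i=4,j=1] 4<10 → i++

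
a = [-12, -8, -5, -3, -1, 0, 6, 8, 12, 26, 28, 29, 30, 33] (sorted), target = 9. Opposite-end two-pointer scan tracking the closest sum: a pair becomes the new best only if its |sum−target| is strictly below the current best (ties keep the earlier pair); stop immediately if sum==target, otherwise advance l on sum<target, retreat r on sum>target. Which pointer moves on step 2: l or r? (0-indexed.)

[0,13] -12+33=21 d=12 * → r--
[0,12] -12+30=18 d=9 * → r--

r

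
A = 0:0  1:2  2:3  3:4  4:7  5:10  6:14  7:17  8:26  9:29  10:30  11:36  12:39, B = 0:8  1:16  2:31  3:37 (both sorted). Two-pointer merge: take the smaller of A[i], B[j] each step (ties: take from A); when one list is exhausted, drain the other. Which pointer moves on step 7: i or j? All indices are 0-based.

[i=0,j=0] A[i]=0<=B[j]=8 take 0 → i++
[i=1,j=0] A[i]=2<=B[j]=8 take 2 → i++
[i=2,j=0] A[i]=3<=B[j]=8 take 3 → i++
[i=3,j=0] A[i]=4<=B[j]=8 take 4 → i++
[i=4,j=0] A[i]=7<=B[j]=8 take 7 → i++
[i=5,j=0] A[i]=10>B[j]=8 take 8 → j++
[i=5,j=1] A[i]=10<=B[j]=16 take 10 → i++

i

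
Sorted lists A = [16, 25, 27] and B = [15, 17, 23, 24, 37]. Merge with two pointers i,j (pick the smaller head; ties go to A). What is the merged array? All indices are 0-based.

[i=0,j=0] A[i]=16>B[j]=15 take 15 → j++
[i=0,j=1] A[i]=16<=B[j]=17 take 16 → i++
[i=1,j=1] A[i]=25>B[j]=17 take 17 → j++
[i=1,j=2] A[i]=25>B[j]=23 take 23 → j++
[i=1,j=3] A[i]=25>B[j]=24 take 24 → j++
[i=1,j=4] A[i]=25<=B[j]=37 take 25 → i++
[i=2,j=4] A[i]=27<=B[j]=37 take 27 → i++
[i=3,j=4] A done, take B[j]=37 → j++

[15, 16, 17, 23, 24, 25, 27, 37]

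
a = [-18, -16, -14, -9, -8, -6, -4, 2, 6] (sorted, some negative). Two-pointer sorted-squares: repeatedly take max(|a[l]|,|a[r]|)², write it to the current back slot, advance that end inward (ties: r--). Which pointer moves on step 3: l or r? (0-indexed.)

[0,8] |-18|>|6| out[8]=324 → l++
[1,8] |-16|>|6| out[7]=256 → l++
[2,8] |-14|>|6| out[6]=196 → l++

l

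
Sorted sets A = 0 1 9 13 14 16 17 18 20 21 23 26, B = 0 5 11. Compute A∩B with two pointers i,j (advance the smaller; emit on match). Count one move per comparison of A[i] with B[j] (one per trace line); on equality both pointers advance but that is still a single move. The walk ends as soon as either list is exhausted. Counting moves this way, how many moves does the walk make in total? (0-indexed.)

i=0 j=0: 0==0 emit, i++,j++
i=1 j=1: 1<5, i++
i=2 j=1: 9>5, j++
i=2 j=2: 9<11, i++
i=3 j=2: 13>11, j++

5 moves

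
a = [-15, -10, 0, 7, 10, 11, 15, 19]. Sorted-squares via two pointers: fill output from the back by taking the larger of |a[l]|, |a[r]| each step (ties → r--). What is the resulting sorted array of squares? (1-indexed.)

[0, 49, 100, 100, 121, 225, 225, 361]

l=1 r=8: |-15|<=|19| out[8]=361, r--
l=1 r=7: |-15|<=|15| out[7]=225, r--
l=1 r=6: |-15|>|11| out[6]=225, l++
l=2 r=6: |-10|<=|11| out[5]=121, r--
l=2 r=5: |-10|<=|10| out[4]=100, r--
l=2 r=4: |-10|>|7| out[3]=100, l++
l=3 r=4: |0|<=|7| out[2]=49, r--
l=3 r=3: |0|<=|0| out[1]=0, r--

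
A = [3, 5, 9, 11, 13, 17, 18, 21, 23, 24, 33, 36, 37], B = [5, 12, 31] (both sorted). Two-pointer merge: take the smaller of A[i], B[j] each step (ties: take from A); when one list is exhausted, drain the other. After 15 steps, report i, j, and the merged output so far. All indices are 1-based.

i=13, j=4, merged so far=[3, 5, 5, 9, 11, 12, 13, 17, 18, 21, 23, 24, 31, 33, 36]

i=1 j=1: A[i]=3<=B[j]=5 take 3, i++
i=2 j=1: A[i]=5<=B[j]=5 take 5, i++
i=3 j=1: A[i]=9>B[j]=5 take 5, j++
i=3 j=2: A[i]=9<=B[j]=12 take 9, i++
i=4 j=2: A[i]=11<=B[j]=12 take 11, i++
i=5 j=2: A[i]=13>B[j]=12 take 12, j++
i=5 j=3: A[i]=13<=B[j]=31 take 13, i++
i=6 j=3: A[i]=17<=B[j]=31 take 17, i++
i=7 j=3: A[i]=18<=B[j]=31 take 18, i++
i=8 j=3: A[i]=21<=B[j]=31 take 21, i++
i=9 j=3: A[i]=23<=B[j]=31 take 23, i++
i=10 j=3: A[i]=24<=B[j]=31 take 24, i++
i=11 j=3: A[i]=33>B[j]=31 take 31, j++
i=11 j=4: B done, take A[i]=33, i++
i=12 j=4: B done, take A[i]=36, i++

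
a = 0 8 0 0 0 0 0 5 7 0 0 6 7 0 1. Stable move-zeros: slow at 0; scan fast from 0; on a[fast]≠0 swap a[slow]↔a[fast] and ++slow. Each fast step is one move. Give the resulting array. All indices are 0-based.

[8, 5, 7, 6, 7, 1, 0, 0, 0, 0, 0, 0, 0, 0, 0]

(s=0,f=0) a[fast]=0 → fast++
(s=0,f=1) a[fast]=8≠0 swap→a[0]=8 → slow++,fast++
(s=1,f=2) a[fast]=0 → fast++
(s=1,f=3) a[fast]=0 → fast++
(s=1,f=4) a[fast]=0 → fast++
(s=1,f=5) a[fast]=0 → fast++
(s=1,f=6) a[fast]=0 → fast++
(s=1,f=7) a[fast]=5≠0 swap→a[1]=5 → slow++,fast++
(s=2,f=8) a[fast]=7≠0 swap→a[2]=7 → slow++,fast++
(s=3,f=9) a[fast]=0 → fast++
(s=3,f=10) a[fast]=0 → fast++
(s=3,f=11) a[fast]=6≠0 swap→a[3]=6 → slow++,fast++
(s=4,f=12) a[fast]=7≠0 swap→a[4]=7 → slow++,fast++
(s=5,f=13) a[fast]=0 → fast++
(s=5,f=14) a[fast]=1≠0 swap→a[5]=1 → slow++,fast++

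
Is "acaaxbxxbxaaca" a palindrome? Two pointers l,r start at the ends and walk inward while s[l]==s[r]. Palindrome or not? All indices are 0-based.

[0,13] 'a'=='a' → l++,r--
[1,12] 'c'=='c' → l++,r--
[2,11] 'a'=='a' → l++,r--
[3,10] 'a'=='a' → l++,r--
[4,9] 'x'=='x' → l++,r--
[5,8] 'b'=='b' → l++,r--
[6,7] 'x'=='x' → l++,r--

palindrome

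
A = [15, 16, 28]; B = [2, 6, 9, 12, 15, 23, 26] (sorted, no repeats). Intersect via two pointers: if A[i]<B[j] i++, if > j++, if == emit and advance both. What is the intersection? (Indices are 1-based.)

i=1 j=1: 15>2, j++
i=1 j=2: 15>6, j++
i=1 j=3: 15>9, j++
i=1 j=4: 15>12, j++
i=1 j=5: 15==15 emit, i++,j++
i=2 j=6: 16<23, i++
i=3 j=6: 28>23, j++
i=3 j=7: 28>26, j++

intersection = [15]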